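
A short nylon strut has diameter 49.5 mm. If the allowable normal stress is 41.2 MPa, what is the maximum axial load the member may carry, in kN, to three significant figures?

79.3 kN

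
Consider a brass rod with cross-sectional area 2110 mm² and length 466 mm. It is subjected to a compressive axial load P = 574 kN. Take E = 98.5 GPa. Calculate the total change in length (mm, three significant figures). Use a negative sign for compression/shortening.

δ_mech = NL/(AE) = -574000·466/(2110·98500) = -1.287 mm.

-1.29 mm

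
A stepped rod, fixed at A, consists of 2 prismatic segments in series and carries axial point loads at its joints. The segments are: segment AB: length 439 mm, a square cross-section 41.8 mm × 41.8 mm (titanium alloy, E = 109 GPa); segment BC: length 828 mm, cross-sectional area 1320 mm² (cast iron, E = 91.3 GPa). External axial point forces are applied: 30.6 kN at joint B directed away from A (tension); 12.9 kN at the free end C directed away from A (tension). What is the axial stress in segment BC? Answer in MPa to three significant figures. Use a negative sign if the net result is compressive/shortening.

9.77 MPa

Internal axial forces (sectioning from the free end, tension +): N_BC = 12.9 kN, N_AB = 43.5 kN.
σ_BC = N_BC/A_BC = 12900/1320 = 9.773 MPa.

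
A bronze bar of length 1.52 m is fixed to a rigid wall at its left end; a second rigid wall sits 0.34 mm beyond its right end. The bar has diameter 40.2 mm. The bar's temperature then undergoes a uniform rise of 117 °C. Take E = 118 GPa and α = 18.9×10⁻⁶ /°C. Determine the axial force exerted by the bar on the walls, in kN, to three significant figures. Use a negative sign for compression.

-298 kN

Free thermal expansion αLΔT = 18.9e-6 · 1520 · 117 = 3.361 mm.
The walls engage after the gap closes; constrained expansion = 3.361 − 0.34 = 3.021 mm.
The walls impose strain ε = −(3.021)/1520 = -1.9876e-03; σ = Eε = 118000 · -1.9876e-03 = -234.5 MPa.
Wall reaction R = σ·A = -234.5·1269 = -297700 N = -297.7 kN.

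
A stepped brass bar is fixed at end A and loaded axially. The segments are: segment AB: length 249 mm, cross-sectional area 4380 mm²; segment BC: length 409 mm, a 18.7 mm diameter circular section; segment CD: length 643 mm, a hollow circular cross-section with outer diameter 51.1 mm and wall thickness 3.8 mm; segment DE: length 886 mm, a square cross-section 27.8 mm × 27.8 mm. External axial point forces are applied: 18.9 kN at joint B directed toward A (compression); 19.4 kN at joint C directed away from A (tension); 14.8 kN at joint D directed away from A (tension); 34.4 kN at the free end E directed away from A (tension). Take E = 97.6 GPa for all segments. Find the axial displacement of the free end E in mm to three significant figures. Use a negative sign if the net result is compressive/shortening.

2.05 mm

Internal axial forces (sectioning from the free end, tension +): N_DE = 34.4 kN, N_CD = 49.2 kN, N_BC = 68.6 kN, N_AB = 49.7 kN.
A_BC = 274.6 mm².
A_CD = 564.7 mm².
A_DE = 772.8 mm².
δ_AB = 49700·249/(4380·97600) = 0.02895 mm
δ_BC = 68600·409/(274.6·97600) = 1.047 mm
δ_CD = 49200·643/(564.7·97600) = 0.574 mm
δ_DE = 34400·886/(772.8·97600) = 0.4041 mm
δ = Σδ_i = 2.054 mm.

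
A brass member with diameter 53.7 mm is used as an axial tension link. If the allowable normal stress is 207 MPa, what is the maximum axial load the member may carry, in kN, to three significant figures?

469 kN

A = 2265 mm².
P_max = σ_allow · A = 207 · 2265 = 468800 N = 468.8 kN.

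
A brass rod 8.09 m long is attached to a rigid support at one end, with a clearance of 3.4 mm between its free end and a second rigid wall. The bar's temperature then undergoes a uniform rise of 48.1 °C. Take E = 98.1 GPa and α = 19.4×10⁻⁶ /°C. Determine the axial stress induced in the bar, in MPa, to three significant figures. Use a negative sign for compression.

Free thermal expansion αLΔT = 19.4e-6 · 8090 · 48.1 = 7.549 mm.
The walls engage after the gap closes; constrained expansion = 7.549 − 3.4 = 4.149 mm.
The walls impose strain ε = −(4.149)/8090 = -5.1287e-04; σ = Eε = 98100 · -5.1287e-04 = -50.31 MPa.

-50.3 MPa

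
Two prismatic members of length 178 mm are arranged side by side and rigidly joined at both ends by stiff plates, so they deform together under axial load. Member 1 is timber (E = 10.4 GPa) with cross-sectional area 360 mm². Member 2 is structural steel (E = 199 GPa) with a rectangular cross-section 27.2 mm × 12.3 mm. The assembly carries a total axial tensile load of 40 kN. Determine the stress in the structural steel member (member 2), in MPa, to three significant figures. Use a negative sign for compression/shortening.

A_2 = 334.6 mm².
Equal strain + equilibrium ⇒ each member carries load in proportion to AE: A₁E₁ = 3744000 N, A₂E₂ = 66580000 N, ΣAE = 70320000 N.
σ₂ = P·E₂/ΣAE = 40000·199000/70320000 = 113.2 MPa.

113 MPa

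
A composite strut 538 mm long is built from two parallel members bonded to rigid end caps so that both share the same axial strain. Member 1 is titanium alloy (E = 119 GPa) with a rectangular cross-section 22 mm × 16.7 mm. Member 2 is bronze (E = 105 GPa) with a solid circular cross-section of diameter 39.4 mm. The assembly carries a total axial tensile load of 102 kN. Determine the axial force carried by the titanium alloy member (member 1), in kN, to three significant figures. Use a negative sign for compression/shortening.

A_1 = 367.4 mm².
A_2 = 1219 mm².
Equal strain + equilibrium ⇒ each member carries load in proportion to AE: A₁E₁ = 43720000 N, A₂E₂ = 128000000 N, ΣAE = 171700000 N.
F₁ = P·A₁E₁/ΣAE = 102000·43720000/171700000 = 25970 N.

26.0 kN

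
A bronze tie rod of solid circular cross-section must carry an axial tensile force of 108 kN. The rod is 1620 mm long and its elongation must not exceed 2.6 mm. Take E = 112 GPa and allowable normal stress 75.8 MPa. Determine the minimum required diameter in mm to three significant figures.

42.6 mm

Required area A ≥ P/σ_allow = 108000/75.8 = 1425 mm².
For a solid circular section, d ≥ √(4A/π) = 42.59 mm.
Elongation limit: A ≥ PL/(Eδ_allow) = 108000·1620/(112000·2.6) = 600.8 mm² ⇒ d ≥ 27.66 mm.
The stress limit governs.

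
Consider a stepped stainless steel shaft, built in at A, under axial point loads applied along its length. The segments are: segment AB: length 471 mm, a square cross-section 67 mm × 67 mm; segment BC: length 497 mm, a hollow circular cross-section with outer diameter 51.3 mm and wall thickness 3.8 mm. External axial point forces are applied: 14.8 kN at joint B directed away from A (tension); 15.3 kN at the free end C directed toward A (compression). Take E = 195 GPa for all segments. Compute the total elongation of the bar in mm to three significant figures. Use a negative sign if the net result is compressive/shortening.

Internal axial forces (sectioning from the free end, tension +): N_BC = -15.3 kN, N_AB = -0.5 kN.
A_AB = 4489 mm².
A_BC = 567.1 mm².
δ_AB = -500·471/(4489·195000) = -0.000269 mm
δ_BC = -15300·497/(567.1·195000) = -0.06877 mm
δ = Σδ_i = -0.06904 mm.

-0.0690 mm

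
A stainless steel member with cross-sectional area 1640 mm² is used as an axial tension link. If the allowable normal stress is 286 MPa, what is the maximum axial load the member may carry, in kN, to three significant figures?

469 kN

P_max = σ_allow · A = 286 · 1640 = 469000 N = 469 kN.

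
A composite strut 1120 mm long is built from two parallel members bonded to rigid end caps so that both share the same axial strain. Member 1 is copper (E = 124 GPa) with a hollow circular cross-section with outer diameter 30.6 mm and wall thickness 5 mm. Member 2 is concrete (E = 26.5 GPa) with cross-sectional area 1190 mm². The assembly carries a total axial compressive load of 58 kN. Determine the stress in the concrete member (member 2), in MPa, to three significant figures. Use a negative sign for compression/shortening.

A_1 = 402.1 mm².
Equal strain + equilibrium ⇒ each member carries load in proportion to AE: A₁E₁ = 49860000 N, A₂E₂ = 31540000 N, ΣAE = 81400000 N.
σ₂ = P·E₂/ΣAE = -58000·26500/81400000 = -18.88 MPa.

-18.9 MPa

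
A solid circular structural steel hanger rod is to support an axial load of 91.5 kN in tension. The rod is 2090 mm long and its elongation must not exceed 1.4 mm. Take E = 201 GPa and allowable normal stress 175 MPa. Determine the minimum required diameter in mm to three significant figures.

29.4 mm

Required area A ≥ P/σ_allow = 91500/175 = 522.9 mm².
For a solid circular section, d ≥ √(4A/π) = 25.8 mm.
Elongation limit: A ≥ PL/(Eδ_allow) = 91500·2090/(201000·1.4) = 679.6 mm² ⇒ d ≥ 29.42 mm.
The elongation limit governs.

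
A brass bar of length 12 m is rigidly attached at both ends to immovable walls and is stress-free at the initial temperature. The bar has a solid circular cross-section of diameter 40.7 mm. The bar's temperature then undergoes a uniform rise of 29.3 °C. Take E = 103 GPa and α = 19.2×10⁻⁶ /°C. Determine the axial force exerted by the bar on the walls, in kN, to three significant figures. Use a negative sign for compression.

-75.4 kN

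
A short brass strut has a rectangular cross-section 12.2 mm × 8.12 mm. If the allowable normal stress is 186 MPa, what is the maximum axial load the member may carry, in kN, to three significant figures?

A = 99.06 mm².
P_max = σ_allow · A = 186 · 99.06 = 18430 N = 18.43 kN.

18.4 kN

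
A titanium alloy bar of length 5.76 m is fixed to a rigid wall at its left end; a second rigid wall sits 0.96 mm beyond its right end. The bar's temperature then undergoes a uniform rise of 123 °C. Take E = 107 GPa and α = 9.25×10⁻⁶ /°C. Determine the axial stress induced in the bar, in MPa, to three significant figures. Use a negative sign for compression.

Free thermal expansion αLΔT = 9.25e-6 · 5760 · 123 = 6.553 mm.
The walls engage after the gap closes; constrained expansion = 6.553 − 0.96 = 5.593 mm.
The walls impose strain ε = −(5.593)/5760 = -9.7108e-04; σ = Eε = 107000 · -9.7108e-04 = -103.9 MPa.

-104 MPa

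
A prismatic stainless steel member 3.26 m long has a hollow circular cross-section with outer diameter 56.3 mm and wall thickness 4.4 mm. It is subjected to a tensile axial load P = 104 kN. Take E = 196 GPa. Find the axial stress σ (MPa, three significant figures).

145 MPa

A = 717.4 mm².
σ = N/A = 104000/717.4 = 145 MPa.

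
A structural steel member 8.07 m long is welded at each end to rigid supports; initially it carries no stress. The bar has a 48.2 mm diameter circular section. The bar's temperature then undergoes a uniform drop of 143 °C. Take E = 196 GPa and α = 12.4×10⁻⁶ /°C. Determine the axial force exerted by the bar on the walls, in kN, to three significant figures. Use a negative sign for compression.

Free thermal expansion αLΔT = 12.4e-6 · 8070 · -143 = -14.31 mm.
The walls impose strain ε = −(-14.31)/8070 = 1.7732e-03; σ = Eε = 196000 · 1.7732e-03 = 347.5 MPa.
Wall reaction R = σ·A = 347.5·1825 = 634200 N = 634.2 kN.

634 kN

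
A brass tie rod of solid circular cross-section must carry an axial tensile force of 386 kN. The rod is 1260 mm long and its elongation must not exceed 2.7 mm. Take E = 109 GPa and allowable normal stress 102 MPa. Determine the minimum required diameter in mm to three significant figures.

Required area A ≥ P/σ_allow = 386000/102 = 3784 mm².
For a solid circular section, d ≥ √(4A/π) = 69.41 mm.
Elongation limit: A ≥ PL/(Eδ_allow) = 386000·1260/(109000·2.7) = 1653 mm² ⇒ d ≥ 45.87 mm.
The stress limit governs.

69.4 mm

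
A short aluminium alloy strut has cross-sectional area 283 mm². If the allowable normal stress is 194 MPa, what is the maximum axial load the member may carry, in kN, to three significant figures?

P_max = σ_allow · A = 194 · 283 = 54900 N = 54.9 kN.

54.9 kN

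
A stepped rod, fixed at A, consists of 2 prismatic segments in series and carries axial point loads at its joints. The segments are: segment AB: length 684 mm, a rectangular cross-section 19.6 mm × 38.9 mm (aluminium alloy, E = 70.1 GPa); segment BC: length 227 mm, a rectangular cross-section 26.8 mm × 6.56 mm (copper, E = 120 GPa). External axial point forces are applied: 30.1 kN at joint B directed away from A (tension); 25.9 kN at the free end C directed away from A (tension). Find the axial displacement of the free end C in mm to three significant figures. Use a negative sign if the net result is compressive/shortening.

Internal axial forces (sectioning from the free end, tension +): N_BC = 25.9 kN, N_AB = 56 kN.
A_AB = 762.4 mm².
A_BC = 175.8 mm².
δ_AB = 56000·684/(762.4·70100) = 0.7167 mm
δ_BC = 25900·227/(175.8·120000) = 0.2787 mm
δ = Σδ_i = 0.9954 mm.

0.995 mm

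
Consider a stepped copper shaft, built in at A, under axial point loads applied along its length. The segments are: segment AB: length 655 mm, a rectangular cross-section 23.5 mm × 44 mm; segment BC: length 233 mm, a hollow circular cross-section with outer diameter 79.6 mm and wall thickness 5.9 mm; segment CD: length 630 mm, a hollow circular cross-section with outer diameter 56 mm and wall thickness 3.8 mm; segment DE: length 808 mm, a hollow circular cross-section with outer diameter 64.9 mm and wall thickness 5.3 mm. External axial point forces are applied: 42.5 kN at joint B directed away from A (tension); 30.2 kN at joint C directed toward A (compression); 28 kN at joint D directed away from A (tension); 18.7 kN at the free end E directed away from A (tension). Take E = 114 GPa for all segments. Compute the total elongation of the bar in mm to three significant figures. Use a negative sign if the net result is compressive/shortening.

Internal axial forces (sectioning from the free end, tension +): N_DE = 18.7 kN, N_CD = 46.7 kN, N_BC = 16.5 kN, N_AB = 59 kN.
A_AB = 1034 mm².
A_BC = 1366 mm².
A_CD = 623.2 mm².
A_DE = 992.4 mm².
δ_AB = 59000·655/(1034·114000) = 0.3278 mm
δ_BC = 16500·233/(1366·114000) = 0.02469 mm
δ_CD = 46700·630/(623.2·114000) = 0.4141 mm
δ_DE = 18700·808/(992.4·114000) = 0.1336 mm
δ = Σδ_i = 0.9002 mm.

0.900 mm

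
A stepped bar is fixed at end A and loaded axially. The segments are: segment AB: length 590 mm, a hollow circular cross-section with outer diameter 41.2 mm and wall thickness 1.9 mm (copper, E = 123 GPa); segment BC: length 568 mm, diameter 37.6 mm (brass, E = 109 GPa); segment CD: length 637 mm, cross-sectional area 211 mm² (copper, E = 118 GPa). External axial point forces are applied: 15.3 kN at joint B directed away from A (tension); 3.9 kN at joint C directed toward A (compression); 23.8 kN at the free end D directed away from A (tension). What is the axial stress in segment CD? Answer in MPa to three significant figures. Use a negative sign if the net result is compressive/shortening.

Internal axial forces (sectioning from the free end, tension +): N_CD = 23.8 kN, N_BC = 19.9 kN, N_AB = 35.2 kN.
σ_CD = N_CD/A_CD = 23800/211 = 112.8 MPa.

113 MPa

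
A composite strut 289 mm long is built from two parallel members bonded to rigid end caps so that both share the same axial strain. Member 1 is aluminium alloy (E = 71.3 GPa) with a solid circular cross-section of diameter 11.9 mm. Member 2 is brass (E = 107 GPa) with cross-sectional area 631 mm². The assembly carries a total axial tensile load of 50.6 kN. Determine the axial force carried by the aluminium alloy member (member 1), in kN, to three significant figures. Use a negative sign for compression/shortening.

A_1 = 111.2 mm².
Equal strain + equilibrium ⇒ each member carries load in proportion to AE: A₁E₁ = 7930000 N, A₂E₂ = 67520000 N, ΣAE = 75450000 N.
F₁ = P·A₁E₁/ΣAE = 50600·7930000/75450000 = 5318 N.

5.32 kN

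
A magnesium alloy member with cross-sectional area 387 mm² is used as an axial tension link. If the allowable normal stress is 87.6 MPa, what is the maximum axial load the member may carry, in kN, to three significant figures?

P_max = σ_allow · A = 87.6 · 387 = 33900 N = 33.9 kN.

33.9 kN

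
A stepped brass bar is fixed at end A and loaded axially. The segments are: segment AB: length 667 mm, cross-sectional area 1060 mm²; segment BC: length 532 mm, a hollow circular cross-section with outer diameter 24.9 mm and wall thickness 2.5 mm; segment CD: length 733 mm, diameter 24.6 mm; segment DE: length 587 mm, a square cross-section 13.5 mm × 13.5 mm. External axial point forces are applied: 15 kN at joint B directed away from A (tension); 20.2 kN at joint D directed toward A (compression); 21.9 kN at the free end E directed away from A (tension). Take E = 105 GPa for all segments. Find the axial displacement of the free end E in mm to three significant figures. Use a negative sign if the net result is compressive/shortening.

Internal axial forces (sectioning from the free end, tension +): N_DE = 21.9 kN, N_CD = 1.7 kN, N_BC = 1.7 kN, N_AB = 16.7 kN.
A_BC = 175.9 mm².
A_CD = 475.3 mm².
A_DE = 182.2 mm².
δ_AB = 16700·667/(1060·105000) = 0.1001 mm
δ_BC = 1700·532/(175.9·105000) = 0.04896 mm
δ_CD = 1700·733/(475.3·105000) = 0.02497 mm
δ_DE = 21900·587/(182.2·105000) = 0.6718 mm
δ = Σδ_i = 0.8458 mm.

0.846 mm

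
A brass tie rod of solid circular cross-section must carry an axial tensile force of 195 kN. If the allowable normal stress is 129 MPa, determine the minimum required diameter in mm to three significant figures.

43.9 mm

Required area A ≥ P/σ_allow = 195000/129 = 1512 mm².
For a solid circular section, d ≥ √(4A/π) = 43.87 mm.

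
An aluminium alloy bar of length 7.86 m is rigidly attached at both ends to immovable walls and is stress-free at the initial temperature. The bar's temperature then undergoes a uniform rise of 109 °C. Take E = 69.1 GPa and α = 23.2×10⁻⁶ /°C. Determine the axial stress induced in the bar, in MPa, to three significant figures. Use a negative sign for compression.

-175 MPa

Free thermal expansion αLΔT = 23.2e-6 · 7860 · 109 = 19.88 mm.
The walls impose strain ε = −(19.88)/7860 = -2.5288e-03; σ = Eε = 69100 · -2.5288e-03 = -174.7 MPa.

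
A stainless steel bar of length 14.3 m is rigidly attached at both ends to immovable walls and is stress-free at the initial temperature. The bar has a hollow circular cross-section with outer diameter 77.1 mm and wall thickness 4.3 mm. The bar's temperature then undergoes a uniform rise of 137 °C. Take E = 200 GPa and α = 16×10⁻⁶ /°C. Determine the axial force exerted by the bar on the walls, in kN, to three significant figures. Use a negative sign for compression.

-431 kN

Free thermal expansion αLΔT = 16e-6 · 14300 · 137 = 31.35 mm.
The walls impose strain ε = −(31.35)/14300 = -2.1920e-03; σ = Eε = 200000 · -2.1920e-03 = -438.4 MPa.
Wall reaction R = σ·A = -438.4·983.4 = -431100 N = -431.1 kN.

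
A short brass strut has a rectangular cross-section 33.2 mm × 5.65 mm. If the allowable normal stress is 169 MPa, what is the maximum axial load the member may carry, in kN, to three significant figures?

31.7 kN

A = 187.6 mm².
P_max = σ_allow · A = 169 · 187.6 = 31700 N = 31.7 kN.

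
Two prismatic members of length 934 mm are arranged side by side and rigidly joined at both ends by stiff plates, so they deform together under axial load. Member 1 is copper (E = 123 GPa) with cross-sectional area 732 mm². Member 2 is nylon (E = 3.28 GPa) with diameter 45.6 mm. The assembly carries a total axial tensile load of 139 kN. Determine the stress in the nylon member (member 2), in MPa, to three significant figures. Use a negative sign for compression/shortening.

A_2 = 1633 mm².
Equal strain + equilibrium ⇒ each member carries load in proportion to AE: A₁E₁ = 90040000 N, A₂E₂ = 5357000 N, ΣAE = 95390000 N.
σ₂ = P·E₂/ΣAE = 139000·3280/95390000 = 4.779 MPa.

4.78 MPa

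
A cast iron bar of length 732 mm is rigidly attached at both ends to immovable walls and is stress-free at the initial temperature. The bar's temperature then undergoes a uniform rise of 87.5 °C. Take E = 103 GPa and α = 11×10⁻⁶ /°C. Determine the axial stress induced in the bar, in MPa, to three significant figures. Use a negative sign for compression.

Free thermal expansion αLΔT = 11e-6 · 732 · 87.5 = 0.7045 mm.
The walls impose strain ε = −(0.7045)/732 = -9.6250e-04; σ = Eε = 103000 · -9.6250e-04 = -99.14 MPa.

-99.1 MPa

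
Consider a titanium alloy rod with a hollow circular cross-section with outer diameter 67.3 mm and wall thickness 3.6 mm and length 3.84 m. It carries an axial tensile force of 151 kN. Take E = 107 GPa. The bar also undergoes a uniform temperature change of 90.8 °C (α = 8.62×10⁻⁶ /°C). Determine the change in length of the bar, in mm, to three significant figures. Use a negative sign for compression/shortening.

A = 720.4 mm².
δ_mech = NL/(AE) = 151000·3840/(720.4·107000) = 7.522 mm.
δ_thermal = αLΔT = 8.62e-6·3840·90.8 = 3.006 mm.
δ = δ_mech + δ_thermal = 10.53 mm.

10.5 mm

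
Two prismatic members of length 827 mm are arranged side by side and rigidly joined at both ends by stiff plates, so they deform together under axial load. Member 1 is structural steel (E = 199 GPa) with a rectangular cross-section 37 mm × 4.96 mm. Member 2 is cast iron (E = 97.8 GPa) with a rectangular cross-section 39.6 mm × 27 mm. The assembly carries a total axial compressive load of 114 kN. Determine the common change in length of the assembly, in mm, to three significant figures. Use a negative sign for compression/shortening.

A_1 = 183.5 mm².
A_2 = 1069 mm².
Equal strain + equilibrium ⇒ each member carries load in proportion to AE: A₁E₁ = 36520000 N, A₂E₂ = 104600000 N, ΣAE = 141100000 N.
δ = PL/ΣAE = -114000·827/141100000 = -0.6682 mm.

-0.668 mm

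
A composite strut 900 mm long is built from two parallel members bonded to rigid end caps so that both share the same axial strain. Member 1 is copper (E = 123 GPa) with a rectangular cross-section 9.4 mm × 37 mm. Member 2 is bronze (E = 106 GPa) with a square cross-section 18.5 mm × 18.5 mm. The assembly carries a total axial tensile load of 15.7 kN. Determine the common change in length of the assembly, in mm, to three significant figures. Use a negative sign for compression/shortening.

A_1 = 347.8 mm².
A_2 = 342.2 mm².
Equal strain + equilibrium ⇒ each member carries load in proportion to AE: A₁E₁ = 42780000 N, A₂E₂ = 36280000 N, ΣAE = 79060000 N.
δ = PL/ΣAE = 15700·900/79060000 = 0.1787 mm.

0.179 mm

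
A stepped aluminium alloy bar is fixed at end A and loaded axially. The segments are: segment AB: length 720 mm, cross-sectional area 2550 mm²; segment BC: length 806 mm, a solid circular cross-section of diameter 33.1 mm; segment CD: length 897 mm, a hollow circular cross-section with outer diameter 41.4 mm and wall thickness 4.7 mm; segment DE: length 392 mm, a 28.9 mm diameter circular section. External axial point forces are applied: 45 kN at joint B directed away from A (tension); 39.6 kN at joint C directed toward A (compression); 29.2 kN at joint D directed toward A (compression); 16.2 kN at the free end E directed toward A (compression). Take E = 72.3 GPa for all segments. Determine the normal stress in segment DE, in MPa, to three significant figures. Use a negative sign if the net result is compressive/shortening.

Internal axial forces (sectioning from the free end, tension +): N_DE = -16.2 kN, N_CD = -45.4 kN, N_BC = -85 kN, N_AB = -40 kN.
A_DE = 656 mm².
σ_DE = N_DE/A_DE = -16200/656 = -24.7 MPa.

-24.7 MPa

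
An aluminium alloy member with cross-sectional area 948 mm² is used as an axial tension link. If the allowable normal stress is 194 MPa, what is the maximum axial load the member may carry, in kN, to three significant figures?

184 kN

P_max = σ_allow · A = 194 · 948 = 183900 N = 183.9 kN.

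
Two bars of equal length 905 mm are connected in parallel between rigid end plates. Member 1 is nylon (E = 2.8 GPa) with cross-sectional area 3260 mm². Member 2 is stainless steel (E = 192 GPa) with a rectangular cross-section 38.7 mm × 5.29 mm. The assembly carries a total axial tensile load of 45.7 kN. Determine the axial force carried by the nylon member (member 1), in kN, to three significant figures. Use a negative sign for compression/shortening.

8.61 kN

A_2 = 204.7 mm².
Equal strain + equilibrium ⇒ each member carries load in proportion to AE: A₁E₁ = 9128000 N, A₂E₂ = 39310000 N, ΣAE = 48430000 N.
F₁ = P·A₁E₁/ΣAE = 45700·9128000/48430000 = 8613 N.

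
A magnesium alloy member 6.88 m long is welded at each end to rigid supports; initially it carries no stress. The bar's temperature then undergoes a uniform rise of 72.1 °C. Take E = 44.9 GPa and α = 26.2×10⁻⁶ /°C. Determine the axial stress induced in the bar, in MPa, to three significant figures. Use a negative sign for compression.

Free thermal expansion αLΔT = 26.2e-6 · 6880 · 72.1 = 13 mm.
The walls impose strain ε = −(13)/6880 = -1.8890e-03; σ = Eε = 44900 · -1.8890e-03 = -84.82 MPa.

-84.8 MPa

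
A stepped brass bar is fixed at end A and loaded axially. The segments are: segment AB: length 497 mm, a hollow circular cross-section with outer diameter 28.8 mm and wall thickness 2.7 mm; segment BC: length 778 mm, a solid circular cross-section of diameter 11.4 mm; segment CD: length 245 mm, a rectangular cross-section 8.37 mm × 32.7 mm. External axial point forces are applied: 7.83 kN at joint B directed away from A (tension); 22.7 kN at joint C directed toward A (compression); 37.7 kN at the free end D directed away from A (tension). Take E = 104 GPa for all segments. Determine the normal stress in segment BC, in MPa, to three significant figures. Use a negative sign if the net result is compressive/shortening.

147 MPa

Internal axial forces (sectioning from the free end, tension +): N_CD = 37.7 kN, N_BC = 15 kN, N_AB = 22.83 kN.
A_BC = 102.1 mm².
σ_BC = N_BC/A_BC = 15000/102.1 = 147 MPa.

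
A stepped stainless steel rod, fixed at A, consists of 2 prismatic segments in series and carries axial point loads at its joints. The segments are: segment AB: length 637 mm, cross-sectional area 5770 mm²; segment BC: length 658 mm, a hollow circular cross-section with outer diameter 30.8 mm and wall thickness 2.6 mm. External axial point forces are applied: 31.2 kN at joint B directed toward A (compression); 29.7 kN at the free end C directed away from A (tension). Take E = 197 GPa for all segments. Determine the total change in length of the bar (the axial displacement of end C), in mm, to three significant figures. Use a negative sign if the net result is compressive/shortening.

0.430 mm

Internal axial forces (sectioning from the free end, tension +): N_BC = 29.7 kN, N_AB = -1.5 kN.
A_BC = 230.3 mm².
δ_AB = -1500·637/(5770·197000) = -0.0008406 mm
δ_BC = 29700·658/(230.3·197000) = 0.4307 mm
δ = Σδ_i = 0.4298 mm.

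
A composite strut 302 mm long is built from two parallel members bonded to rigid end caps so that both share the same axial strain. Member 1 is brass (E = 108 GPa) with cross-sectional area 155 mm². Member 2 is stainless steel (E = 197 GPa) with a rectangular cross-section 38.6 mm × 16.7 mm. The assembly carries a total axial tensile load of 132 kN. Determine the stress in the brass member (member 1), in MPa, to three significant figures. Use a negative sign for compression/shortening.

A_2 = 644.6 mm².
Equal strain + equilibrium ⇒ each member carries load in proportion to AE: A₁E₁ = 16740000 N, A₂E₂ = 127000000 N, ΣAE = 143700000 N.
σ₁ = P·E₁/ΣAE = 132000·108000/143700000 = 99.19 MPa.

99.2 MPa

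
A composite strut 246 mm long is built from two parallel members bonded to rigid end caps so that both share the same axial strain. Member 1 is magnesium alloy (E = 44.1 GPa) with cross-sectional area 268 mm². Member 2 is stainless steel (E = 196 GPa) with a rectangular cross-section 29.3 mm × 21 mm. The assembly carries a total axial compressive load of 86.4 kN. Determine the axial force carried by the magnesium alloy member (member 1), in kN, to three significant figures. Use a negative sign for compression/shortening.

-7.71 kN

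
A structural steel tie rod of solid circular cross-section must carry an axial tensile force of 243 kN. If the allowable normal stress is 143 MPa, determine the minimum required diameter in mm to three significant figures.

Required area A ≥ P/σ_allow = 243000/143 = 1699 mm².
For a solid circular section, d ≥ √(4A/π) = 46.51 mm.

46.5 mm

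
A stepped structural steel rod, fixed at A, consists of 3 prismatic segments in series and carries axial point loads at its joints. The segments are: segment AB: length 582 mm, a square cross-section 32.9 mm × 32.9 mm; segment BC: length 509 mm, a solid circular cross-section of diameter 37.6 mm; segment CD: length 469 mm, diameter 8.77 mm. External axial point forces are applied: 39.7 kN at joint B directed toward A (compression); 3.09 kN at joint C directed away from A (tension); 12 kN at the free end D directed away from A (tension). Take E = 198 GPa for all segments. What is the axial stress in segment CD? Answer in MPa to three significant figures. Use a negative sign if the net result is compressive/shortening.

199 MPa

Internal axial forces (sectioning from the free end, tension +): N_CD = 12 kN, N_BC = 15.09 kN, N_AB = -24.61 kN.
A_CD = 60.41 mm².
σ_CD = N_CD/A_CD = 12000/60.41 = 198.7 MPa.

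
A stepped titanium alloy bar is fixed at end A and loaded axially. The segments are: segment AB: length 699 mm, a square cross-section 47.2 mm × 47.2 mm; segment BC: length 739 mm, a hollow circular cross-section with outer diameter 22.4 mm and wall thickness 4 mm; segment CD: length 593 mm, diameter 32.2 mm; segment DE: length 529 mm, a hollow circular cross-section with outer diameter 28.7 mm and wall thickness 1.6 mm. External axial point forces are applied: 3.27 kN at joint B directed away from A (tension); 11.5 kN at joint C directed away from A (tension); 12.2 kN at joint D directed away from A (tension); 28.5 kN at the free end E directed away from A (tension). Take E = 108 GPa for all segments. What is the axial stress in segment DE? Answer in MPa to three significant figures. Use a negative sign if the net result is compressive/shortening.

209 MPa

Internal axial forces (sectioning from the free end, tension +): N_DE = 28.5 kN, N_CD = 40.7 kN, N_BC = 52.2 kN, N_AB = 55.47 kN.
A_DE = 136.2 mm².
σ_DE = N_DE/A_DE = 28500/136.2 = 209.2 MPa.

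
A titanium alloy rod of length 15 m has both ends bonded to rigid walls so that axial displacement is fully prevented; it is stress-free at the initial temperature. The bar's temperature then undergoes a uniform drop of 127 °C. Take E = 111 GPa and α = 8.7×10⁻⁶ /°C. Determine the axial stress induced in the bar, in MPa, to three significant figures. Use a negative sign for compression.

Free thermal expansion αLΔT = 8.7e-6 · 15000 · -127 = -16.57 mm.
The walls impose strain ε = −(-16.57)/15000 = 1.1049e-03; σ = Eε = 111000 · 1.1049e-03 = 122.6 MPa.

123 MPa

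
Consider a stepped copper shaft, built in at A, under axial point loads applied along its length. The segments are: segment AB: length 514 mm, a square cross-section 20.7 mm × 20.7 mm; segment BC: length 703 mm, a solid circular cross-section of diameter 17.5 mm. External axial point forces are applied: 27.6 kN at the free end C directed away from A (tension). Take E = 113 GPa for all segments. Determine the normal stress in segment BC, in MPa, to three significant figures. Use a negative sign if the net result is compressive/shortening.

115 MPa

Internal axial forces (sectioning from the free end, tension +): N_BC = 27.6 kN, N_AB = 27.6 kN.
A_BC = 240.5 mm².
σ_BC = N_BC/A_BC = 27600/240.5 = 114.7 MPa.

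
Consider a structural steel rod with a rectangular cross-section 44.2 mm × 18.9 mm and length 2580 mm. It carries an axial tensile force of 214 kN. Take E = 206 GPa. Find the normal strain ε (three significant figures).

0.00124

A = 835.4 mm².
σ = N/A = 256.2 MPa; ε = σ/E = 256.2/206000 = 1.244e-03.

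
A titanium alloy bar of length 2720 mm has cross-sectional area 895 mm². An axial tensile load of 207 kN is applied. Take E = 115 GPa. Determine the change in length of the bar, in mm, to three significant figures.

5.47 mm

δ_mech = NL/(AE) = 207000·2720/(895·115000) = 5.47 mm.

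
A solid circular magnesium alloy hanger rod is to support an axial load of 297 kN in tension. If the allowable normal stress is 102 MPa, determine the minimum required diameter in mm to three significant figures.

Required area A ≥ P/σ_allow = 297000/102 = 2912 mm².
For a solid circular section, d ≥ √(4A/π) = 60.89 mm.

60.9 mm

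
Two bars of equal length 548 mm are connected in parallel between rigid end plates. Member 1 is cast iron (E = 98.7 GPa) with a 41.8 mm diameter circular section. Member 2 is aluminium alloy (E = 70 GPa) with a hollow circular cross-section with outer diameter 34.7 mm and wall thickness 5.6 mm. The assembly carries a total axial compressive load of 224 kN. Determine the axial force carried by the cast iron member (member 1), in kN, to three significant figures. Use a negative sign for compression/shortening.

-177 kN

A_1 = 1372 mm².
A_2 = 512 mm².
Equal strain + equilibrium ⇒ each member carries load in proportion to AE: A₁E₁ = 135400000 N, A₂E₂ = 35840000 N, ΣAE = 171300000 N.
F₁ = P·A₁E₁/ΣAE = -224000·135400000/171300000 = -177100 N.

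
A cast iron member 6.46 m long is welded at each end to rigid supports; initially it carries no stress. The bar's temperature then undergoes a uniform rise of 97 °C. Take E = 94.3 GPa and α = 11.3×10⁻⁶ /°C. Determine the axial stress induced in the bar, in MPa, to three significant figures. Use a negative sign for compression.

-103 MPa

Free thermal expansion αLΔT = 11.3e-6 · 6460 · 97 = 7.081 mm.
The walls impose strain ε = −(7.081)/6460 = -1.0961e-03; σ = Eε = 94300 · -1.0961e-03 = -103.4 MPa.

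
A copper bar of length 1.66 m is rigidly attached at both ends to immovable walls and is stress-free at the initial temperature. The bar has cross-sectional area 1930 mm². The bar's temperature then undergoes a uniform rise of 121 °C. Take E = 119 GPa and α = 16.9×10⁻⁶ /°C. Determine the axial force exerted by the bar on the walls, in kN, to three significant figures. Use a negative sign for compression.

Free thermal expansion αLΔT = 16.9e-6 · 1660 · 121 = 3.395 mm.
The walls impose strain ε = −(3.395)/1660 = -2.0449e-03; σ = Eε = 119000 · -2.0449e-03 = -243.3 MPa.
Wall reaction R = σ·A = -243.3·1930 = -469700 N = -469.7 kN.

-470 kN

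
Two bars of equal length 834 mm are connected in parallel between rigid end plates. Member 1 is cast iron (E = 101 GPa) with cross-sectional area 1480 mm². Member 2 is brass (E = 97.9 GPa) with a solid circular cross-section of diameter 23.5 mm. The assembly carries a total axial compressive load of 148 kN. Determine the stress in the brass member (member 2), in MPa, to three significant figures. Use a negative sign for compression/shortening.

-75.5 MPa

A_2 = 433.7 mm².
Equal strain + equilibrium ⇒ each member carries load in proportion to AE: A₁E₁ = 149500000 N, A₂E₂ = 42460000 N, ΣAE = 191900000 N.
σ₂ = P·E₂/ΣAE = -148000·97900/191900000 = -75.49 MPa.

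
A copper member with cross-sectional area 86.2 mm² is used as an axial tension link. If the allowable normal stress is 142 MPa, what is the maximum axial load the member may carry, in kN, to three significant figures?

12.2 kN

P_max = σ_allow · A = 142 · 86.2 = 12240 N = 12.24 kN.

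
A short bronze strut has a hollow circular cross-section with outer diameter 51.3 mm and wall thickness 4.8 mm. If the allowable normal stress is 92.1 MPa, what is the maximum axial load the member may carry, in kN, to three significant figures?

64.6 kN

A = 701.2 mm².
P_max = σ_allow · A = 92.1 · 701.2 = 64580 N = 64.58 kN.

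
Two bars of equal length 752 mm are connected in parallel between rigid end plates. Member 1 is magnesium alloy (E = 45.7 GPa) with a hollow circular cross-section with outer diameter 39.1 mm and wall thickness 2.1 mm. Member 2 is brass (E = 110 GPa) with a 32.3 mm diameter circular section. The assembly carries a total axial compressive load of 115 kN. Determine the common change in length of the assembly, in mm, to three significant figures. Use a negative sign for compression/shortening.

-0.854 mm

A_1 = 244.1 mm².
A_2 = 819.4 mm².
Equal strain + equilibrium ⇒ each member carries load in proportion to AE: A₁E₁ = 11160000 N, A₂E₂ = 90130000 N, ΣAE = 101300000 N.
δ = PL/ΣAE = -115000·752/101300000 = -0.8538 mm.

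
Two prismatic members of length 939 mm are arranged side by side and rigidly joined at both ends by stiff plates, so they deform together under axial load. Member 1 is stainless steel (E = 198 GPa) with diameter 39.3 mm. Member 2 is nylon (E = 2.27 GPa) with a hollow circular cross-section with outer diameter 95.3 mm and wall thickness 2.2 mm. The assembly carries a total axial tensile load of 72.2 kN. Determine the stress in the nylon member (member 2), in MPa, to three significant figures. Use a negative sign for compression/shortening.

0.678 MPa

A_1 = 1213 mm².
A_2 = 643.5 mm².
Equal strain + equilibrium ⇒ each member carries load in proportion to AE: A₁E₁ = 240200000 N, A₂E₂ = 1461000 N, ΣAE = 241600000 N.
σ₂ = P·E₂/ΣAE = 72200·2270/241600000 = 0.6782 MPa.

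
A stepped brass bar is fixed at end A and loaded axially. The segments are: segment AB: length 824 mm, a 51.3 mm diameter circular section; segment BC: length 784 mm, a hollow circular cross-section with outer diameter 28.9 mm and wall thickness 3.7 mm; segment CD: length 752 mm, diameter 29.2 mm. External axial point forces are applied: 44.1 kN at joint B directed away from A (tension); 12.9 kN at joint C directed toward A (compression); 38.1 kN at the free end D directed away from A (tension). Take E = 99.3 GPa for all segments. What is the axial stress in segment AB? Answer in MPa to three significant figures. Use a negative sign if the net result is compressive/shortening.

33.5 MPa

Internal axial forces (sectioning from the free end, tension +): N_CD = 38.1 kN, N_BC = 25.2 kN, N_AB = 69.3 kN.
A_AB = 2067 mm².
σ_AB = N_AB/A_AB = 69300/2067 = 33.53 MPa.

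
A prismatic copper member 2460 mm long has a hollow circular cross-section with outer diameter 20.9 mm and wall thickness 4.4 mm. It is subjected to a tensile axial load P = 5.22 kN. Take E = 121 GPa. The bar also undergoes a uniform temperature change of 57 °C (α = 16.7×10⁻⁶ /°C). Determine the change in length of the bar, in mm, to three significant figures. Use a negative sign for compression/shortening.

2.81 mm

A = 228.1 mm².
δ_mech = NL/(AE) = 5220·2460/(228.1·121000) = 0.4653 mm.
δ_thermal = αLΔT = 16.7e-6·2460·57 = 2.342 mm.
δ = δ_mech + δ_thermal = 2.807 mm.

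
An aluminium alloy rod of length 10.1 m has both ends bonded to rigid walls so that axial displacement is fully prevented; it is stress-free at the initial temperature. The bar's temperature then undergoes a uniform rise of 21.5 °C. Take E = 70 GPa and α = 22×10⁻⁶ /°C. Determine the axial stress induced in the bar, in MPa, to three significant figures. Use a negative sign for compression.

Free thermal expansion αLΔT = 22e-6 · 10100 · 21.5 = 4.777 mm.
The walls impose strain ε = −(4.777)/10100 = -4.7300e-04; σ = Eε = 70000 · -4.7300e-04 = -33.11 MPa.

-33.1 MPa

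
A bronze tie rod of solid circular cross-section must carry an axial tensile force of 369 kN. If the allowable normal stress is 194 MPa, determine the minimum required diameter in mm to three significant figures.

Required area A ≥ P/σ_allow = 369000/194 = 1902 mm².
For a solid circular section, d ≥ √(4A/π) = 49.21 mm.

49.2 mm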